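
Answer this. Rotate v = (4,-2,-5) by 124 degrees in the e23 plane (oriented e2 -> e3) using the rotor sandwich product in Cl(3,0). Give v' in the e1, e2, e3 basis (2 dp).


Rotor R = cos(62deg) - sin(62deg)*e23
Rotation angle theta = 2 * 62 = 124 degrees in the e23 plane (e2 -> e3).
The component perpendicular to the plane (e1) is invariant: v'_1 = v1 = 4.00
cos(124deg) = -0.5592, sin(124deg) = 0.8290
v'_2 = v2*cos(theta) - v3*sin(theta) = -2*(-0.5592) - (-5)*0.8290 = 5.26
v'_3 = v2*sin(theta) + v3*cos(theta) = -2*0.8290 + (-5)*(-0.5592) = 1.14
v' = 4.00*e1 + 5.26*e2 + 1.14*e3


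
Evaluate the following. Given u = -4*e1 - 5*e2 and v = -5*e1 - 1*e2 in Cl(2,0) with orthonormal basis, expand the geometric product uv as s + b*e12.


Expand: (-4*e1 - 5*e2)(-5*e1 - 1*e2)
= (-4)*(-5)*e1e1 + (-4)*(-1)*e1e2 + (-5)*(-5)*e2e1 + (-5)*(-1)*e2e2
Using e1^2 = e2^2 = 1, e2e1 = -e1e2:
Scalar part s = (-4)*(-5) + (-5)*(-1) = 20 + 5 = 25
Bivector part b = (-4)*(-1) - (-5)*(-5) = 4 - 25 = -21
uv = 25 - 21*e12


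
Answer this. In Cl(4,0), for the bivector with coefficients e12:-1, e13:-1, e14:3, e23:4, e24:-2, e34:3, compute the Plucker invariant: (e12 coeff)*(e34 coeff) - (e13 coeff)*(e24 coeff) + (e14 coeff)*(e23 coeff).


Plucker relation: af - be + cd
a*f = (-1)*3 = -3
b*e = (-1)*(-2) = 2
c*d = 3*4 = 12
af - be + cd = -3 - 2 + 12
= 7


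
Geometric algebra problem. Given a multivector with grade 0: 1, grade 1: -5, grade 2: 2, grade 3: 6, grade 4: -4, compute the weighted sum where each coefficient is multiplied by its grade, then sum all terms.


Grade-weighted sum = sum of grade_k * coefficient_k
0*1 = 0
1*(-5) = -5
2*2 = 4
3*6 = 18
4*(-4) = -16
Total = 0 + (-5) + 4 + 18 + (-16) = 1


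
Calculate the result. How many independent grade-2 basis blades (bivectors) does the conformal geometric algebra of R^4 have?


The conformal model of R^4 uses Cl(5,1) with m = 4 + 2 = 6 generators.
Number of grade-2 blades = C(m, 2) = C(6, 2)
= 6*5/2 = 15


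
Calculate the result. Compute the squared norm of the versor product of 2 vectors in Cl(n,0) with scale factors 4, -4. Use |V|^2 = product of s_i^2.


Each vector v_i has |v_i|^2 = s_i^2
Squared scales: 4^2 = 16, (-4)^2 = 16
|V|^2 = 16 * 16
= 256


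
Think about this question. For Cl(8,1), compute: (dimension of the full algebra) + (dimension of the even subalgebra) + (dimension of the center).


n = 8 + 1 = 9
Total dim = 2^9 = 512
Even subalgebra dim = 2^8 = 256
n is odd, so center dim = 2
Sum = 512 + 256 + 2 = 770


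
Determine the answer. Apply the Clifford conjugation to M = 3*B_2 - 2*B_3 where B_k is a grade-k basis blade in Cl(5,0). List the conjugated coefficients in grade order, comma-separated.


Clifford conjugate sign for grade k: (-1)^(k(k+1)/2)
Grade 2: (-1)^(2*3/2) = (-1)^3 = -1, coeff 3 -> -3
Grade 3: (-1)^(3*4/2) = (-1)^6 = 1, coeff -2 -> -2
Conjugated coefficients: -3, -2


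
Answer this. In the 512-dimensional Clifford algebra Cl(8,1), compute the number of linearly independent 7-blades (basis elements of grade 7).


Number of grade-k basis blades in Cl(p,q) with n = p + q is C(n, k).
n = 8 + 1 = 9
C(9, 7) = 9! / (7! * 2!)
= 362880 / (5040 * 2)
= 36


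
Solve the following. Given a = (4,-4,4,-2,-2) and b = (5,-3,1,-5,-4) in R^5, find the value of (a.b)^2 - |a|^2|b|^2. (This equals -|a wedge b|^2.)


a . b = 4*5 + (-4)*(-3) + 4*1 + (-2)*(-5) + (-2)*(-4)
= 20 + 12 + 4 + 10 + 8 = 54
|a|^2 = 4^2 + (-4)^2 + 4^2 + (-2)^2 + (-2)^2 = 56
|b|^2 = 5^2 + (-3)^2 + 1^2 + (-5)^2 + (-4)^2 = 76
(a.b)^2 = 54^2 = 2916
|a|^2 * |b|^2 = 56 * 76 = 4256
Result = 2916 - 4256 = -1340


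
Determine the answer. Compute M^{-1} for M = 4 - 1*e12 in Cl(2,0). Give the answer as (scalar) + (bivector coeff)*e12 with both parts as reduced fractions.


M = 4 - 1*e12, where e12^2 = -1.
Since M commutes with its reverse ~M = a - b*e12, M * ~M = a^2 - b^2*e12^2 = a^2 + b^2.
So M^{-1} = ~M / (a^2 + b^2) = (a - b*e12)/(a^2 + b^2).
a^2 + b^2 = 16 + 1 = 17
Scalar part = 4/17 = 4/17
Bivector coeff = 1/17 = 1/17
M^{-1} = 4/17 + 1/17*e12


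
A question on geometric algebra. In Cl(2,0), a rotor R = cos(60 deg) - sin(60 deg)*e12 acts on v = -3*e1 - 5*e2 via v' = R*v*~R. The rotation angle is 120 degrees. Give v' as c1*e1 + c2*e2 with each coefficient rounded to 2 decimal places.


Rotor R = cos(60deg) - sin(60deg)*e12
Rotation angle theta = 2 * 60 = 120 degrees
v' = R*v*~R rotates v by theta.
cos(120deg) = -0.5000, sin(120deg) = 0.8660
v'_1 = -3*cos(120deg) - (-5)*sin(120deg)
= -3*(-0.5000) - (-5)*0.8660
= 5.83
v'_2 = -3*sin(120deg) + (-5)*cos(120deg)
= -3*0.8660 + (-5)*(-0.5000)
= -0.10
v' = 5.83*e1 - 0.10*e2


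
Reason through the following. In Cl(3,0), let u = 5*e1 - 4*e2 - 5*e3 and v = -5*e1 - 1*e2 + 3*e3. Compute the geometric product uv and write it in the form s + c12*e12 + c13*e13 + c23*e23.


In Cl(3,0): e_i^2 = 1, e_ie_j = -e_je_i for i != j.
Scalar part = u . v = 5*(-5) + (-4)*(-1) + (-5)*3
= -25 + 4 + (-15) = -36
e12 coeff = 5*(-1) - (-4)*(-5) = -5 - 20 = -25
e13 coeff = 5*3 - (-5)*(-5) = 15 - 25 = -10
e23 coeff = (-4)*3 - (-5)*(-1) = -12 - 5 = -17
uv = -36 - 25*e12 - 10*e13 - 17*e23


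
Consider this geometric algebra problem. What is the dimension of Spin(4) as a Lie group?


Spin(n) double-covers SO(n); both have Lie algebra so(n) of dimension n(n-1)/2.
n = 4
n(n-1) = 4 * 3 = 12
dim Spin(4) = 12/2 = 6


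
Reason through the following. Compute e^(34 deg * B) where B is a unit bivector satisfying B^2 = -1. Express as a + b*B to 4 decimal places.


For a unit bivector B with B^2 = -1, the exponential series gives
e^(theta*B) = cos(theta) + sin(theta)*B (the GA analogue of Euler's formula).
theta = 34 degrees = 0.593412 rad
cos(34 deg) = 0.8290
sin(34 deg) = 0.5592
exp(theta*B) = 0.8290 + 0.5592*B


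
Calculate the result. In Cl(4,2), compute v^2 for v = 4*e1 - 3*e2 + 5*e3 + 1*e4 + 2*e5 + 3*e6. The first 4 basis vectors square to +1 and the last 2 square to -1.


v^2 = sum of c_i^2 * e_i^2
Positive signature terms (e_i^2 = +1): 4^2 + (-3)^2 + 5^2 + 1^2 = 51
Negative signature terms (e_j^2 = -1): 2^2 + 3^2 = 13
v^2 = 51 - 13 = 38


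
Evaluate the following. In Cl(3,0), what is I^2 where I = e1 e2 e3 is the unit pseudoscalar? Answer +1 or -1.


The pseudoscalar I = e1...e_n (product of all n generators) of Cl(p,q) satisfies I^2 = (-1)^(q + n(n-1)/2).
p = 3, q = 0, n = p + q = 3
n(n-1)/2 = 3 * 2 / 2 = 3
Exponent = q + n(n-1)/2 = 0 + 3 = 3
I^2 = (-1)^3 = -1


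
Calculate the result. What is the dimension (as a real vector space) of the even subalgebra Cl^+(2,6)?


Even subalgebra dimension = 2^(n-1)
n = 2 + 6 = 8
2^(8 - 1) = 2^7 = 128
Verification: sum of C(8,k) for even k = 1 + 28 + 70 + 28 + 1 = 128
Result = 128


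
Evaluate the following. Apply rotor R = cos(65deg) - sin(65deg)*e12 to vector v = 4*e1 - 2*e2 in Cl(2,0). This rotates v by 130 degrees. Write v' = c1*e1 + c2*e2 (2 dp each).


Rotor R = cos(65deg) - sin(65deg)*e12
Rotation angle theta = 2 * 65 = 130 degrees
v' = R*v*~R rotates v by theta.
cos(130deg) = -0.6428, sin(130deg) = 0.7660
v'_1 = 4*cos(130deg) - (-2)*sin(130deg)
= 4*(-0.6428) - (-2)*0.7660
= -1.04
v'_2 = 4*sin(130deg) + (-2)*cos(130deg)
= 4*0.7660 + (-2)*(-0.6428)
= 4.35
v' = -1.04*e1 + 4.35*e2


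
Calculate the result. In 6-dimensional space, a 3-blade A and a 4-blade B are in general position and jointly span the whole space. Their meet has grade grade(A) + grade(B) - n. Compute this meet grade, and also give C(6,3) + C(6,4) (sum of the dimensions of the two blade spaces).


Meet grade = grade(A) + grade(B) - n
= 3 + 4 - 6 = 1
C(6,3) = 20
C(6,4) = 15
dim_A + dim_B = 20 + 15 = 35


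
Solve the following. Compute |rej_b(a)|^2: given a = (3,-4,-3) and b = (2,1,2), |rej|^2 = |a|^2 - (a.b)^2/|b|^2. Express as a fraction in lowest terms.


|a|^2 = 3^2 + (-4)^2 + (-3)^2 = 34
|b|^2 = 2^2 + 1^2 + 2^2 = 9
a . b = 3*2 + (-4)*1 + (-3)*2 = -4
(a.b)^2 = (-4)^2 = 16
|rej|^2 = 34 - 16/9
= (306 - 16)/9
= 290/9
In lowest terms: 290/9


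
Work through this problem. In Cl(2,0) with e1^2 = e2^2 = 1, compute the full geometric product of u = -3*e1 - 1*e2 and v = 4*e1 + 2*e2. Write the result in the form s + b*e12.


Expand: (-3*e1 - 1*e2)(4*e1 + 2*e2)
= (-3)*4*e1e1 + (-3)*2*e1e2 + (-1)*4*e2e1 + (-1)*2*e2e2
Using e1^2 = e2^2 = 1, e2e1 = -e1e2:
Scalar part s = (-3)*4 + (-1)*2 = -12 + (-2) = -14
Bivector part b = (-3)*2 - (-1)*4 = -6 - (-4) = -2
uv = -14 - 2*e12


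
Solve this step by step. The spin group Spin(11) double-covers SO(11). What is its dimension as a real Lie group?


Spin(n) double-covers SO(n); both have Lie algebra so(n) of dimension n(n-1)/2.
n = 11
n(n-1) = 11 * 10 = 110
dim Spin(11) = 110/2 = 55


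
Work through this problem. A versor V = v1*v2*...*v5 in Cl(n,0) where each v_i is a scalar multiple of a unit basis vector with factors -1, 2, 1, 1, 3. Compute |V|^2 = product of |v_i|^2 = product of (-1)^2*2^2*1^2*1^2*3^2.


Each vector v_i has |v_i|^2 = s_i^2
Squared scales: (-1)^2 = 1, 2^2 = 4, 1^2 = 1, 1^2 = 1, 3^2 = 9
|V|^2 = 1 * 4 * 1 * 1 * 9
= 36


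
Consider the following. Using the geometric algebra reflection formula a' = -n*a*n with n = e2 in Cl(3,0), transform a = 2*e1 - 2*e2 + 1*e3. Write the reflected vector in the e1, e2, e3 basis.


Reflection formula: a' = -n*a*n, with n = e2 (unit vector, n^2 = 1).
For reflection through hyperplane perp to e2:
The component along e2 flips sign, others stay.
a = (2, -2, 1)
a' = (2, 2, 1)
a' = 2*e1 + 2*e2 + 1*e3


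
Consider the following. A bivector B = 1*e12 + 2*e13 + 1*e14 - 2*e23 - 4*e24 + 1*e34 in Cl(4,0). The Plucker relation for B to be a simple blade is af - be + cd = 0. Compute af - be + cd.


Plucker relation: af - be + cd
a*f = 1*1 = 1
b*e = 2*(-4) = -8
c*d = 1*(-2) = -2
af - be + cd = 1 - (-8) + (-2)
= 7


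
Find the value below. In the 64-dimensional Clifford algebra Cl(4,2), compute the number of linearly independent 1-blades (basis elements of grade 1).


Number of grade-k basis blades in Cl(p,q) with n = p + q is C(n, k).
n = 4 + 2 = 6
C(6, 1) = 6! / (1! * 5!)
= 720 / (1 * 120)
= 6


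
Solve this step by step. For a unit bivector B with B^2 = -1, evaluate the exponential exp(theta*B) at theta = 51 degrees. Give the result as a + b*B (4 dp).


For a unit bivector B with B^2 = -1, the exponential series gives
e^(theta*B) = cos(theta) + sin(theta)*B (the GA analogue of Euler's formula).
theta = 51 degrees = 0.890118 rad
cos(51 deg) = 0.6293
sin(51 deg) = 0.7771
exp(theta*B) = 0.6293 + 0.7771*B


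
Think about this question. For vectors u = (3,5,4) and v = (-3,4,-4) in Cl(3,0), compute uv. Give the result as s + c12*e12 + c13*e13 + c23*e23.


In Cl(3,0): e_i^2 = 1, e_ie_j = -e_je_i for i != j.
Scalar part = u . v = 3*(-3) + 5*4 + 4*(-4)
= -9 + 20 + (-16) = -5
e12 coeff = 3*4 - 5*(-3) = 12 - (-15) = 27
e13 coeff = 3*(-4) - 4*(-3) = -12 - (-12) = 0
e23 coeff = 5*(-4) - 4*4 = -20 - 16 = -36
uv = -5 + 27*e12 + 0*e13 - 36*e23


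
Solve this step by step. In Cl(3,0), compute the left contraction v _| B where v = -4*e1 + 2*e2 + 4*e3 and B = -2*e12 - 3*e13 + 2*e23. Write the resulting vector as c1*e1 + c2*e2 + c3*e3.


Left contraction v _| B = <vB>_1 (grade-1 part of the geometric product vB).
Using e1_|e12 = e2, e2_|e12 = -e1, e1_|e13 = e3, e3_|e13 = -e1, e2_|e23 = e3, e3_|e23 = -e2:
e1 coeff: -v2*b12 - v3*b13 = -(2)*(-2) - (4)*(-3) = 16
e2 coeff: v1*b12 - v3*b23 = (-4)*(-2) - (4)*(2) = 0
e3 coeff: v1*b13 + v2*b23 = (-4)*(-3) + (2)*(2) = 16
v _| B = 16*e1 + 0*e2 + 16*e3


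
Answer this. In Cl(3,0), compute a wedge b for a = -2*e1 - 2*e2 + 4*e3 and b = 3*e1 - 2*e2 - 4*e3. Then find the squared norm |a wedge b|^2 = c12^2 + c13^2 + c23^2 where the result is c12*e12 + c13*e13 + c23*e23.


a wedge b = (a1*b2 - a2*b1)*e12 + (a1*b3 - a3*b1)*e13 + (a2*b3 - a3*b2)*e23
e12 coeff: (-2)*(-2) - (-2)*3 = 4 - (-6) = 10
e13 coeff: (-2)*(-4) - 4*3 = 8 - 12 = -4
e23 coeff: (-2)*(-4) - 4*(-2) = 8 - (-8) = 16
|a wedge b|^2 = 10^2 + (-4)^2 + 16^2
= 100 + 16 + 256
= 372


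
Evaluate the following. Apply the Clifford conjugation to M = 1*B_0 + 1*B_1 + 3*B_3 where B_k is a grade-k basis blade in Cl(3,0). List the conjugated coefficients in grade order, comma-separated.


Clifford conjugate sign for grade k: (-1)^(k(k+1)/2)
Grade 0: (-1)^(0*1/2) = (-1)^0 = 1, coeff 1 -> 1
Grade 1: (-1)^(1*2/2) = (-1)^1 = -1, coeff 1 -> -1
Grade 3: (-1)^(3*4/2) = (-1)^6 = 1, coeff 3 -> 3
Conjugated coefficients: 1, -1, 3


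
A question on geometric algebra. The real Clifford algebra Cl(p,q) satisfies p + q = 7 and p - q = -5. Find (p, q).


We need p + q = 7 and p - q = -5.
Adding: 2p = 7 + (-5) = 2, so p = 1.
Then q = 7 - 1 = 6.
(p, q) = (1, 6)


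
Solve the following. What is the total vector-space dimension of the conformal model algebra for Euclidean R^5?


The conformal model of R^5 uses Cl(6,1): the 5 Euclidean generators plus two extra orthogonal generators e+ (e+^2 = +1) and e- (e-^2 = -1), from which the null vectors e0, einf are built.
Number of generators m = 5 + 2 = 7.
dim Cl(p,q) = 2^m = 2^7 = 128


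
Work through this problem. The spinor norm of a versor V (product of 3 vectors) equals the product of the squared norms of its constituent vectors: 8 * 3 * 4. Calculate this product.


Spinor norm N(V) = |v1|^2 * |v2|^2 * ... * |v3|^2
= 8 * 3 * 4
Running product: 8, 24, 96
N(V) = 96


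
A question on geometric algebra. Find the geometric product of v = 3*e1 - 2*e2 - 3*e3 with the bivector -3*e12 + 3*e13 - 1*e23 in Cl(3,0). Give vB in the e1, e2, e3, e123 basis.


vB has grade-1 (vector) and grade-3 (trivector) parts: vB = (v _| B) + (v ^ B).
Vector part <vB>_1:
  e1: -v2*b12 - v3*b13 = -(-2)*(-3) - (-3)*(3) = 3
  e2: v1*b12 - v3*b23 = (3)*(-3) - (-3)*(-1) = -12
  e3: v1*b13 + v2*b23 = (3)*(3) + (-2)*(-1) = 11
Trivector part <vB>_3:
  e123: v1*b23 - v2*b13 + v3*b12 = (3)*(-1) - (-2)*(3) + (-3)*(-3) = 12
vB = 3*e1 - 12*e2 + 11*e3 + 12*e123


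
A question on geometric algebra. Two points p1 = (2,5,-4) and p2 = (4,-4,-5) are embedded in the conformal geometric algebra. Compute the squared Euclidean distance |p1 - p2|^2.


p1 - p2 = (-2, 9, 1)
|p1 - p2|^2 = (-2)^2 + 9^2 + 1^2
= 4 + 81 + 1
= 86


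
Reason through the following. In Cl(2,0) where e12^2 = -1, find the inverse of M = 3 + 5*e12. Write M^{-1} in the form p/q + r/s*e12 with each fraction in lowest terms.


M = 3 + 5*e12, where e12^2 = -1.
Since M commutes with its reverse ~M = a - b*e12, M * ~M = a^2 - b^2*e12^2 = a^2 + b^2.
So M^{-1} = ~M / (a^2 + b^2) = (a - b*e12)/(a^2 + b^2).
a^2 + b^2 = 9 + 25 = 34
Scalar part = 3/34 = 3/34
Bivector coeff = -5/34 = -5/34
M^{-1} = 3/34 - 5/34*e12


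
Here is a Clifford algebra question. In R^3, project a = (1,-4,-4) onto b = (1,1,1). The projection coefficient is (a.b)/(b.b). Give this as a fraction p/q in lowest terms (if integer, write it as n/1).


Projection coefficient = (a . b) / (b . b)
a . b = 1*1 + (-4)*1 + (-4)*1
= 1 + (-4) + (-4) = -7
b . b = 1^2 + 1^2 + 1^2
= 1 + 1 + 1 = 3
Coefficient = -7/3
In lowest terms: -7/3


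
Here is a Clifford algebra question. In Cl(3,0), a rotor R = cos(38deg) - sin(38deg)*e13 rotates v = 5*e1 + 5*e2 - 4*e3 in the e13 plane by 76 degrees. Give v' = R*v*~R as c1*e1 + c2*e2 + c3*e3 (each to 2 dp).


Rotor R = cos(38deg) - sin(38deg)*e13
Rotation angle theta = 2 * 38 = 76 degrees in the e13 plane (e1 -> e3).
The component perpendicular to the plane (e2) is invariant: v'_2 = v2 = 5.00
cos(76deg) = 0.2419, sin(76deg) = 0.9703
v'_1 = v1*cos(theta) - v3*sin(theta) = 5*0.2419 - (-4)*0.9703 = 5.09
v'_3 = v1*sin(theta) + v3*cos(theta) = 5*0.9703 + (-4)*0.2419 = 3.88
v' = 5.09*e1 + 5.00*e2 + 3.88*e3


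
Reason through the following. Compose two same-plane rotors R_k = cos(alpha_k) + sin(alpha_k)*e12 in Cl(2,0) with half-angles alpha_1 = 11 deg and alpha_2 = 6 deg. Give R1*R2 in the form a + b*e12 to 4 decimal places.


Same-plane rotors commute and their half-angles add:
R1*R2 = cos(a1 + a2) + sin(a1 + a2)*e12.
a1 + a2 = 11 + 6 = 17 deg
cos(17 deg) = 0.9563
sin(17 deg) = 0.2924
R1*R2 = 0.9563 + 0.2924*e12


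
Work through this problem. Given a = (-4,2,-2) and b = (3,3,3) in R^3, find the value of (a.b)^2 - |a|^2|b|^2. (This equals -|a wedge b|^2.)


a . b = (-4)*3 + 2*3 + (-2)*3
= -12 + 6 + (-6) = -12
|a|^2 = (-4)^2 + 2^2 + (-2)^2 = 24
|b|^2 = 3^2 + 3^2 + 3^2 = 27
(a.b)^2 = (-12)^2 = 144
|a|^2 * |b|^2 = 24 * 27 = 648
Result = 144 - 648 = -504


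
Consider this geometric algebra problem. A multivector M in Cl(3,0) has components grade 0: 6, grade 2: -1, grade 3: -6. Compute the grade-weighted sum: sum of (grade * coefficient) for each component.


Grade-weighted sum = sum of grade_k * coefficient_k
0*6 = 0
2*(-1) = -2
3*(-6) = -18
Total = 0 + (-2) + (-18) = -20


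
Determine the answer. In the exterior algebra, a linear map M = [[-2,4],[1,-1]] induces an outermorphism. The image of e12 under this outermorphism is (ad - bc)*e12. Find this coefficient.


The outermorphism of a linear map f sends e1^e2 to f(e1)^f(e2).
f(e1) = -2*e1 + 1*e2
f(e2) = 4*e1 - 1*e2
f(e1) ^ f(e2) = (-2*e1 + 1*e2) ^ (4*e1 - 1*e2)
= (-2)*(-1)*e12 + 1*4*e21
= (2 - 4)*e12
= -2*e12
Coefficient = -2


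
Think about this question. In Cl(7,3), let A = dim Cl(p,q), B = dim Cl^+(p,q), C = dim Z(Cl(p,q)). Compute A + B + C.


n = 7 + 3 = 10
Total dim = 2^10 = 1024
Even subalgebra dim = 2^9 = 512
n is even, so center dim = 1
Sum = 1024 + 512 + 1 = 1537


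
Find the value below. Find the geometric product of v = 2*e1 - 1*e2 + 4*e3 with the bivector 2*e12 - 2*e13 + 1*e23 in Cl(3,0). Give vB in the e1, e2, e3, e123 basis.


vB has grade-1 (vector) and grade-3 (trivector) parts: vB = (v _| B) + (v ^ B).
Vector part <vB>_1:
  e1: -v2*b12 - v3*b13 = -(-1)*(2) - (4)*(-2) = 10
  e2: v1*b12 - v3*b23 = (2)*(2) - (4)*(1) = 0
  e3: v1*b13 + v2*b23 = (2)*(-2) + (-1)*(1) = -5
Trivector part <vB>_3:
  e123: v1*b23 - v2*b13 + v3*b12 = (2)*(1) - (-1)*(-2) + (4)*(2) = 8
vB = 10*e1 + 0*e2 - 5*e3 + 8*e123


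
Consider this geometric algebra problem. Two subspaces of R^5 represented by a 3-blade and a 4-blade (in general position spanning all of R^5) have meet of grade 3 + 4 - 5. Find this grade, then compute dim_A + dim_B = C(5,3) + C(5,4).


Meet grade = grade(A) + grade(B) - n
= 3 + 4 - 5 = 2
C(5,3) = 10
C(5,4) = 5
dim_A + dim_B = 10 + 5 = 15


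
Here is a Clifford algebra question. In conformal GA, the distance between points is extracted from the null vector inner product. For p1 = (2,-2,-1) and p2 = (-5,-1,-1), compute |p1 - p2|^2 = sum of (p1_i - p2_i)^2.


p1 - p2 = (7, -1, 0)
|p1 - p2|^2 = 7^2 + (-1)^2 + 0^2
= 49 + 1 + 0
= 50


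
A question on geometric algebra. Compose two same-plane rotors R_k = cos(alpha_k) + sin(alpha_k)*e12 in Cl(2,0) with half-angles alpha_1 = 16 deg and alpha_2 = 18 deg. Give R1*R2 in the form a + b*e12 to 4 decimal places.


Same-plane rotors commute and their half-angles add:
R1*R2 = cos(a1 + a2) + sin(a1 + a2)*e12.
a1 + a2 = 16 + 18 = 34 deg
cos(34 deg) = 0.8290
sin(34 deg) = 0.5592
R1*R2 = 0.8290 + 0.5592*e12


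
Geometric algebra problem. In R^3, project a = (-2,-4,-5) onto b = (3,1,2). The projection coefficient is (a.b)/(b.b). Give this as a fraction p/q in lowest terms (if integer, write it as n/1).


Projection coefficient = (a . b) / (b . b)
a . b = (-2)*3 + (-4)*1 + (-5)*2
= -6 + (-4) + (-10) = -20
b . b = 3^2 + 1^2 + 2^2
= 9 + 1 + 4 = 14
Coefficient = -20/14
In lowest terms: -10/7


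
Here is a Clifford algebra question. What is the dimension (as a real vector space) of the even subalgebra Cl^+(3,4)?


Even subalgebra dimension = 2^(n-1)
n = 3 + 4 = 7
2^(7 - 1) = 2^6 = 64
Verification: sum of C(7,k) for even k = 1 + 21 + 35 + 7 = 64
Result = 64


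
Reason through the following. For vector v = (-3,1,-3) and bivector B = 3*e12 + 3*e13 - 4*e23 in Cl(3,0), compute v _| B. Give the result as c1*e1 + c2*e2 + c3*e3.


Left contraction v _| B = <vB>_1 (grade-1 part of the geometric product vB).
Using e1_|e12 = e2, e2_|e12 = -e1, e1_|e13 = e3, e3_|e13 = -e1, e2_|e23 = e3, e3_|e23 = -e2:
e1 coeff: -v2*b12 - v3*b13 = -(1)*(3) - (-3)*(3) = 6
e2 coeff: v1*b12 - v3*b23 = (-3)*(3) - (-3)*(-4) = -21
e3 coeff: v1*b13 + v2*b23 = (-3)*(3) + (1)*(-4) = -13
v _| B = 6*e1 - 21*e2 - 13*e3


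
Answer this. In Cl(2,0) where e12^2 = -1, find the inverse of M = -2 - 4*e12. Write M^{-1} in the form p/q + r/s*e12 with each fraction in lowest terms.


M = -2 - 4*e12, where e12^2 = -1.
Since M commutes with its reverse ~M = a - b*e12, M * ~M = a^2 - b^2*e12^2 = a^2 + b^2.
So M^{-1} = ~M / (a^2 + b^2) = (a - b*e12)/(a^2 + b^2).
a^2 + b^2 = 4 + 16 = 20
Scalar part = -2/20 = -1/10
Bivector coeff = 4/20 = 1/5
M^{-1} = -1/10 + 1/5*e12


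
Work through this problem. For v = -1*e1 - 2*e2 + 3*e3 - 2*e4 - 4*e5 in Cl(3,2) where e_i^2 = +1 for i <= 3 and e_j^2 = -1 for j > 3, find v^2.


v^2 = sum of c_i^2 * e_i^2
Positive signature terms (e_i^2 = +1): (-1)^2 + (-2)^2 + 3^2 = 14
Negative signature terms (e_j^2 = -1): (-2)^2 + (-4)^2 = 20
v^2 = 14 - 20 = -6


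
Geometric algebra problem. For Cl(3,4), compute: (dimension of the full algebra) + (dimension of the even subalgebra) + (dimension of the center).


n = 3 + 4 = 7
Total dim = 2^7 = 128
Even subalgebra dim = 2^6 = 64
n is odd, so center dim = 2
Sum = 128 + 64 + 2 = 194


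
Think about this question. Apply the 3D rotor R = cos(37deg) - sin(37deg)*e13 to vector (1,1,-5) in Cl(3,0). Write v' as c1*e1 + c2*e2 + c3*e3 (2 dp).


Rotor R = cos(37deg) - sin(37deg)*e13
Rotation angle theta = 2 * 37 = 74 degrees in the e13 plane (e1 -> e3).
The component perpendicular to the plane (e2) is invariant: v'_2 = v2 = 1.00
cos(74deg) = 0.2756, sin(74deg) = 0.9613
v'_1 = v1*cos(theta) - v3*sin(theta) = 1*0.2756 - (-5)*0.9613 = 5.08
v'_3 = v1*sin(theta) + v3*cos(theta) = 1*0.9613 + (-5)*0.2756 = -0.42
v' = 5.08*e1 + 1.00*e2 - 0.42*e3


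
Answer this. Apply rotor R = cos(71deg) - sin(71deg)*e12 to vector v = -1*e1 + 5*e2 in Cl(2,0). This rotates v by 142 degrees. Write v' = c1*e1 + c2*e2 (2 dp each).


Rotor R = cos(71deg) - sin(71deg)*e12
Rotation angle theta = 2 * 71 = 142 degrees
v' = R*v*~R rotates v by theta.
cos(142deg) = -0.7880, sin(142deg) = 0.6157
v'_1 = -1*cos(142deg) - 5*sin(142deg)
= -1*(-0.7880) - 5*0.6157
= -2.29
v'_2 = -1*sin(142deg) + 5*cos(142deg)
= -1*0.6157 + 5*(-0.7880)
= -4.56
v' = -2.29*e1 - 4.56*e2


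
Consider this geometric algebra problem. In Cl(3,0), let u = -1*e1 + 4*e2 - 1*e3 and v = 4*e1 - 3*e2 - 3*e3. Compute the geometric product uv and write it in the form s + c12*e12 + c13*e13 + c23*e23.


In Cl(3,0): e_i^2 = 1, e_ie_j = -e_je_i for i != j.
Scalar part = u . v = (-1)*4 + 4*(-3) + (-1)*(-3)
= -4 + (-12) + 3 = -13
e12 coeff = (-1)*(-3) - 4*4 = 3 - 16 = -13
e13 coeff = (-1)*(-3) - (-1)*4 = 3 - (-4) = 7
e23 coeff = 4*(-3) - (-1)*(-3) = -12 - 3 = -15
uv = -13 - 13*e12 + 7*e13 - 15*e23


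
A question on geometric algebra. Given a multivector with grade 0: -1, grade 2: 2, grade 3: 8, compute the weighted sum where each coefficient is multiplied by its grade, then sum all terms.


Grade-weighted sum = sum of grade_k * coefficient_k
0*(-1) = 0
2*2 = 4
3*8 = 24
Total = 0 + 4 + 24 = 28


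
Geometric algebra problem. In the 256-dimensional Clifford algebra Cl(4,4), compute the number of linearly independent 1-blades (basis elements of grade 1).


Number of grade-k basis blades in Cl(p,q) with n = p + q is C(n, k).
n = 4 + 4 = 8
C(8, 1) = 8! / (1! * 7!)
= 40320 / (1 * 5040)
= 8


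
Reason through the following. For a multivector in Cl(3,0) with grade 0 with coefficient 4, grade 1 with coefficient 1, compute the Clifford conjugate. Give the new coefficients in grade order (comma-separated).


Clifford conjugate sign for grade k: (-1)^(k(k+1)/2)
Grade 0: (-1)^(0*1/2) = (-1)^0 = 1, coeff 4 -> 4
Grade 1: (-1)^(1*2/2) = (-1)^1 = -1, coeff 1 -> -1
Conjugated coefficients: 4, -1


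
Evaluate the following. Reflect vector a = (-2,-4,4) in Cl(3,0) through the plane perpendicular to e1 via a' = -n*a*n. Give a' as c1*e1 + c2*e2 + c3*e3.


Reflection formula: a' = -n*a*n, with n = e1 (unit vector, n^2 = 1).
For reflection through hyperplane perp to e1:
The component along e1 flips sign, others stay.
a = (-2, -4, 4)
a' = (2, -4, 4)
a' = 2*e1 - 4*e2 + 4*e3


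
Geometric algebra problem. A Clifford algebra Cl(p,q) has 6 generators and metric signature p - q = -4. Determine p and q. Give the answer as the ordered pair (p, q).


We need p + q = 6 and p - q = -4.
Adding: 2p = 6 + (-4) = 2, so p = 1.
Then q = 6 - 1 = 5.
(p, q) = (1, 5)


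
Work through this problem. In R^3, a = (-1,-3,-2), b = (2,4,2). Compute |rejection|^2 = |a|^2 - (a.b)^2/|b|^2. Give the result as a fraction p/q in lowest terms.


|a|^2 = (-1)^2 + (-3)^2 + (-2)^2 = 14
|b|^2 = 2^2 + 4^2 + 2^2 = 24
a . b = (-1)*2 + (-3)*4 + (-2)*2 = -18
(a.b)^2 = (-18)^2 = 324
|rej|^2 = 14 - 324/24
= (336 - 324)/24
= 12/24
In lowest terms: 1/2


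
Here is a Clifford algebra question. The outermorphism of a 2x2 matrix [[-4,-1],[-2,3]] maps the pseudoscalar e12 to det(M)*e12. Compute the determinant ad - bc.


The outermorphism of a linear map f sends e1^e2 to f(e1)^f(e2).
f(e1) = -4*e1 - 2*e2
f(e2) = -1*e1 + 3*e2
f(e1) ^ f(e2) = (-4*e1 - 2*e2) ^ (-1*e1 + 3*e2)
= (-4)*3*e12 + (-2)*(-1)*e21
= (-12 - 2)*e12
= -14*e12
Coefficient = -14


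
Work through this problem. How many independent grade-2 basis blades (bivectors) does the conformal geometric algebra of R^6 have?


The conformal model of R^6 uses Cl(7,1) with m = 6 + 2 = 8 generators.
Number of grade-2 blades = C(m, 2) = C(8, 2)
= 8*7/2 = 28


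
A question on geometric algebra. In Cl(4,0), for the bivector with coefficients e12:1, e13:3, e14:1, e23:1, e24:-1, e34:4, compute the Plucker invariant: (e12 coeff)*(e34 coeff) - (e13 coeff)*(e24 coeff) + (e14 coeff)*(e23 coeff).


Plucker relation: af - be + cd
a*f = 1*4 = 4
b*e = 3*(-1) = -3
c*d = 1*1 = 1
af - be + cd = 4 - (-3) + 1
= 8


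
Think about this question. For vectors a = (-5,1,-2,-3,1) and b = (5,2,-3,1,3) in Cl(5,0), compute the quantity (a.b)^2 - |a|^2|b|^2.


a . b = (-5)*5 + 1*2 + (-2)*(-3) + (-3)*1 + 1*3
= -25 + 2 + 6 + (-3) + 3 = -17
|a|^2 = (-5)^2 + 1^2 + (-2)^2 + (-3)^2 + 1^2 = 40
|b|^2 = 5^2 + 2^2 + (-3)^2 + 1^2 + 3^2 = 48
(a.b)^2 = (-17)^2 = 289
|a|^2 * |b|^2 = 40 * 48 = 1920
Result = 289 - 1920 = -1631


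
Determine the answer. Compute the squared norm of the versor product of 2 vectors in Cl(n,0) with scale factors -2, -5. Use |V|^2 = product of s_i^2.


Each vector v_i has |v_i|^2 = s_i^2
Squared scales: (-2)^2 = 4, (-5)^2 = 25
|V|^2 = 4 * 25
= 100


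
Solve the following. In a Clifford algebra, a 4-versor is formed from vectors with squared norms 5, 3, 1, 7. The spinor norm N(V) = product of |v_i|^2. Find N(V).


Spinor norm N(V) = |v1|^2 * |v2|^2 * ... * |v4|^2
= 5 * 3 * 1 * 7
Running product: 5, 15, 15, 105
N(V) = 105


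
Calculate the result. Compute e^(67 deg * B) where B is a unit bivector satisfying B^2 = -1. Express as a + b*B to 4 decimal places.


For a unit bivector B with B^2 = -1, the exponential series gives
e^(theta*B) = cos(theta) + sin(theta)*B (the GA analogue of Euler's formula).
theta = 67 degrees = 1.169371 rad
cos(67 deg) = 0.3907
sin(67 deg) = 0.9205
exp(theta*B) = 0.3907 + 0.9205*B


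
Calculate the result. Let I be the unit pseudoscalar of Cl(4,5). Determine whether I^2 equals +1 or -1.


The pseudoscalar I = e1...e_n (product of all n generators) of Cl(p,q) satisfies I^2 = (-1)^(q + n(n-1)/2).
p = 4, q = 5, n = p + q = 9
n(n-1)/2 = 9 * 8 / 2 = 36
Exponent = q + n(n-1)/2 = 5 + 36 = 41
I^2 = (-1)^41 = -1


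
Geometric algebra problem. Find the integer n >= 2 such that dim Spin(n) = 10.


dim Spin(n) = dim so(n) = n(n-1)/2.
Solve n(n-1)/2 = 10, i.e. n^2 - n - 20 = 0.
Discriminant = 1 + 8*10 = 81
n = (1 + sqrt(81))/2 = (1 + 9)/2 = 5


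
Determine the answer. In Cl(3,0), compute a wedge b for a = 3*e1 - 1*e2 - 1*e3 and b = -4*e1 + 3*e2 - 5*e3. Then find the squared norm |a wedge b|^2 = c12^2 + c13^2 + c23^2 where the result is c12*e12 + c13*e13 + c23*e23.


a wedge b = (a1*b2 - a2*b1)*e12 + (a1*b3 - a3*b1)*e13 + (a2*b3 - a3*b2)*e23
e12 coeff: 3*3 - (-1)*(-4) = 9 - 4 = 5
e13 coeff: 3*(-5) - (-1)*(-4) = -15 - 4 = -19
e23 coeff: (-1)*(-5) - (-1)*3 = 5 - (-3) = 8
|a wedge b|^2 = 5^2 + (-19)^2 + 8^2
= 25 + 361 + 64
= 450


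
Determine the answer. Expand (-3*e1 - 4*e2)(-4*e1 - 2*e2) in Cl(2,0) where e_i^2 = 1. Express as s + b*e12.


Expand: (-3*e1 - 4*e2)(-4*e1 - 2*e2)
= (-3)*(-4)*e1e1 + (-3)*(-2)*e1e2 + (-4)*(-4)*e2e1 + (-4)*(-2)*e2e2
Using e1^2 = e2^2 = 1, e2e1 = -e1e2:
Scalar part s = (-3)*(-4) + (-4)*(-2) = 12 + 8 = 20
Bivector part b = (-3)*(-2) - (-4)*(-4) = 6 - 16 = -10
uv = 20 - 10*e12


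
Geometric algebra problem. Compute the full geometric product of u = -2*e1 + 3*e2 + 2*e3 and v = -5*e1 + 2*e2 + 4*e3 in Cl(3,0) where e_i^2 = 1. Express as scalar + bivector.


In Cl(3,0): e_i^2 = 1, e_ie_j = -e_je_i for i != j.
Scalar part = u . v = (-2)*(-5) + 3*2 + 2*4
= 10 + 6 + 8 = 24
e12 coeff = (-2)*2 - 3*(-5) = -4 - (-15) = 11
e13 coeff = (-2)*4 - 2*(-5) = -8 - (-10) = 2
e23 coeff = 3*4 - 2*2 = 12 - 4 = 8
uv = 24 + 11*e12 + 2*e13 + 8*e23


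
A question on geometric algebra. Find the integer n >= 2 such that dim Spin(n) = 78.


dim Spin(n) = dim so(n) = n(n-1)/2.
Solve n(n-1)/2 = 78, i.e. n^2 - n - 156 = 0.
Discriminant = 1 + 8*78 = 625
n = (1 + sqrt(625))/2 = (1 + 25)/2 = 13


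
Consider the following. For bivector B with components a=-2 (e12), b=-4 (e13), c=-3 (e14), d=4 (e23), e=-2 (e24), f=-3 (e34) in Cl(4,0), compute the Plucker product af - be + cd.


Plucker relation: af - be + cd
a*f = (-2)*(-3) = 6
b*e = (-4)*(-2) = 8
c*d = (-3)*4 = -12
af - be + cd = 6 - 8 + (-12)
= -14


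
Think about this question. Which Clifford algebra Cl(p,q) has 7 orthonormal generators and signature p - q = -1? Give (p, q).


We need p + q = 7 and p - q = -1.
Adding: 2p = 7 + (-1) = 6, so p = 3.
Then q = 7 - 3 = 4.
(p, q) = (3, 4)


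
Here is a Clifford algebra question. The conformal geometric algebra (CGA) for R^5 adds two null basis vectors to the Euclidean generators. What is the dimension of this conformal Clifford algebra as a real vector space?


The conformal model of R^5 uses Cl(6,1): the 5 Euclidean generators plus two extra orthogonal generators e+ (e+^2 = +1) and e- (e-^2 = -1), from which the null vectors e0, einf are built.
Number of generators m = 5 + 2 = 7.
dim Cl(p,q) = 2^m = 2^7 = 128


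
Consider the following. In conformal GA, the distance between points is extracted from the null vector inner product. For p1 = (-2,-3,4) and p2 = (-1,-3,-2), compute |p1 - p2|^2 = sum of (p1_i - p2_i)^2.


p1 - p2 = (-1, 0, 6)
|p1 - p2|^2 = (-1)^2 + 0^2 + 6^2
= 1 + 0 + 36
= 37


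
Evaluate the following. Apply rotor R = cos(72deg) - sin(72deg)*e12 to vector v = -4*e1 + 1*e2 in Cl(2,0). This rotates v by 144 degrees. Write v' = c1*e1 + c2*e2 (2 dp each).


Rotor R = cos(72deg) - sin(72deg)*e12
Rotation angle theta = 2 * 72 = 144 degrees
v' = R*v*~R rotates v by theta.
cos(144deg) = -0.8090, sin(144deg) = 0.5878
v'_1 = -4*cos(144deg) - 1*sin(144deg)
= -4*(-0.8090) - 1*0.5878
= 2.65
v'_2 = -4*sin(144deg) + 1*cos(144deg)
= -4*0.5878 + 1*(-0.8090)
= -3.16
v' = 2.65*e1 - 3.16*e2


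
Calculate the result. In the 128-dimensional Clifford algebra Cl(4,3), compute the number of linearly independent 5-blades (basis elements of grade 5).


Number of grade-k basis blades in Cl(p,q) with n = p + q is C(n, k).
n = 4 + 3 = 7
C(7, 5) = 7! / (5! * 2!)
= 5040 / (120 * 2)
= 21


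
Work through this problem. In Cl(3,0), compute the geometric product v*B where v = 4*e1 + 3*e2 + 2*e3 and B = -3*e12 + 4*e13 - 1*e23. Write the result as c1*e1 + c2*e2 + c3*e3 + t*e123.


vB has grade-1 (vector) and grade-3 (trivector) parts: vB = (v _| B) + (v ^ B).
Vector part <vB>_1:
  e1: -v2*b12 - v3*b13 = -(3)*(-3) - (2)*(4) = 1
  e2: v1*b12 - v3*b23 = (4)*(-3) - (2)*(-1) = -10
  e3: v1*b13 + v2*b23 = (4)*(4) + (3)*(-1) = 13
Trivector part <vB>_3:
  e123: v1*b23 - v2*b13 + v3*b12 = (4)*(-1) - (3)*(4) + (2)*(-3) = -22
vB = 1*e1 - 10*e2 + 13*e3 - 22*e123


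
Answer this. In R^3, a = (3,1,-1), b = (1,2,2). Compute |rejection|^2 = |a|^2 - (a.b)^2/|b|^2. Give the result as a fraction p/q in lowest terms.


|a|^2 = 3^2 + 1^2 + (-1)^2 = 11
|b|^2 = 1^2 + 2^2 + 2^2 = 9
a . b = 3*1 + 1*2 + (-1)*2 = 3
(a.b)^2 = 3^2 = 9
|rej|^2 = 11 - 9/9
= (99 - 9)/9
= 90/9
In lowest terms: 10/1


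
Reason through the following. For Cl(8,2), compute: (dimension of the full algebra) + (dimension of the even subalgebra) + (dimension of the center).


n = 8 + 2 = 10
Total dim = 2^10 = 1024
Even subalgebra dim = 2^9 = 512
n is even, so center dim = 1
Sum = 1024 + 512 + 1 = 1537


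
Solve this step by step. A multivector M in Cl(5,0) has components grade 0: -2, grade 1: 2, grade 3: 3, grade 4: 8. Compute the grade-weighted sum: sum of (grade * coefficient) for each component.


Grade-weighted sum = sum of grade_k * coefficient_k
0*(-2) = 0
1*2 = 2
3*3 = 9
4*8 = 32
Total = 0 + 2 + 9 + 32 = 43


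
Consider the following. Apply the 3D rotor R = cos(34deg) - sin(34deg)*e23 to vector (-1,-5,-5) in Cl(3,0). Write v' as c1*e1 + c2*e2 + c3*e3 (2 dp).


Rotor R = cos(34deg) - sin(34deg)*e23
Rotation angle theta = 2 * 34 = 68 degrees in the e23 plane (e2 -> e3).
The component perpendicular to the plane (e1) is invariant: v'_1 = v1 = -1.00
cos(68deg) = 0.3746, sin(68deg) = 0.9272
v'_2 = v2*cos(theta) - v3*sin(theta) = -5*0.3746 - (-5)*0.9272 = 2.76
v'_3 = v2*sin(theta) + v3*cos(theta) = -5*0.9272 + (-5)*0.3746 = -6.51
v' = -1.00*e1 + 2.76*e2 - 6.51*e3


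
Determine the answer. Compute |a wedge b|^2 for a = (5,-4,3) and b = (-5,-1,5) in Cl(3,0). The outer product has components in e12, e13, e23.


a wedge b = (a1*b2 - a2*b1)*e12 + (a1*b3 - a3*b1)*e13 + (a2*b3 - a3*b2)*e23
e12 coeff: 5*(-1) - (-4)*(-5) = -5 - 20 = -25
e13 coeff: 5*5 - 3*(-5) = 25 - (-15) = 40
e23 coeff: (-4)*5 - 3*(-1) = -20 - (-3) = -17
|a wedge b|^2 = (-25)^2 + 40^2 + (-17)^2
= 625 + 1600 + 289
= 2514


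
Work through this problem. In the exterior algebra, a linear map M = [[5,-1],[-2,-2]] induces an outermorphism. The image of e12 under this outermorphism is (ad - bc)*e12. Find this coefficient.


The outermorphism of a linear map f sends e1^e2 to f(e1)^f(e2).
f(e1) = 5*e1 - 2*e2
f(e2) = -1*e1 - 2*e2
f(e1) ^ f(e2) = (5*e1 - 2*e2) ^ (-1*e1 - 2*e2)
= 5*(-2)*e12 + (-2)*(-1)*e21
= (-10 - 2)*e12
= -12*e12
Coefficient = -12


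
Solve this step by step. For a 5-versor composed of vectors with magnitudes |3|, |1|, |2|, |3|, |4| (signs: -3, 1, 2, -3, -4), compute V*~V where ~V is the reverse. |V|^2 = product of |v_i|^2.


Each vector v_i has |v_i|^2 = s_i^2
Squared scales: (-3)^2 = 9, 1^2 = 1, 2^2 = 4, (-3)^2 = 9, (-4)^2 = 16
|V|^2 = 9 * 1 * 4 * 9 * 16
= 5184


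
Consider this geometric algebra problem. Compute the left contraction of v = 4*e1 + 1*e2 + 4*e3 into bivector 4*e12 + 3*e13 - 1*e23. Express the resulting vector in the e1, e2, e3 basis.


Left contraction v _| B = <vB>_1 (grade-1 part of the geometric product vB).
Using e1_|e12 = e2, e2_|e12 = -e1, e1_|e13 = e3, e3_|e13 = -e1, e2_|e23 = e3, e3_|e23 = -e2:
e1 coeff: -v2*b12 - v3*b13 = -(1)*(4) - (4)*(3) = -16
e2 coeff: v1*b12 - v3*b23 = (4)*(4) - (4)*(-1) = 20
e3 coeff: v1*b13 + v2*b23 = (4)*(3) + (1)*(-1) = 11
v _| B = -16*e1 + 20*e2 + 11*e3


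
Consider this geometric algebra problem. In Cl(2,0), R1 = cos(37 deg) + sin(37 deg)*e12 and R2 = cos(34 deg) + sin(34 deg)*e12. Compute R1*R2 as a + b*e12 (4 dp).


Same-plane rotors commute and their half-angles add:
R1*R2 = cos(a1 + a2) + sin(a1 + a2)*e12.
a1 + a2 = 37 + 34 = 71 deg
cos(71 deg) = 0.3256
sin(71 deg) = 0.9455
R1*R2 = 0.3256 + 0.9455*e12


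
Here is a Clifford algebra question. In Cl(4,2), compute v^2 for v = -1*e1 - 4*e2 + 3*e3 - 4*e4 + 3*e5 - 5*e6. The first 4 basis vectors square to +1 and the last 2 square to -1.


v^2 = sum of c_i^2 * e_i^2
Positive signature terms (e_i^2 = +1): (-1)^2 + (-4)^2 + 3^2 + (-4)^2 = 42
Negative signature terms (e_j^2 = -1): 3^2 + (-5)^2 = 34
v^2 = 42 - 34 = 8


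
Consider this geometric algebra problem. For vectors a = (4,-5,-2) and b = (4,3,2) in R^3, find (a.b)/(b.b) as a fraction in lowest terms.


Projection coefficient = (a . b) / (b . b)
a . b = 4*4 + (-5)*3 + (-2)*2
= 16 + (-15) + (-4) = -3
b . b = 4^2 + 3^2 + 2^2
= 16 + 9 + 4 = 29
Coefficient = -3/29
In lowest terms: -3/29


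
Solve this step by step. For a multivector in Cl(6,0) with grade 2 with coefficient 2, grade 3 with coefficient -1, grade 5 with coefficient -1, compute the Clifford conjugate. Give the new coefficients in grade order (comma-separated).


Clifford conjugate sign for grade k: (-1)^(k(k+1)/2)
Grade 2: (-1)^(2*3/2) = (-1)^3 = -1, coeff 2 -> -2
Grade 3: (-1)^(3*4/2) = (-1)^6 = 1, coeff -1 -> -1
Grade 5: (-1)^(5*6/2) = (-1)^15 = -1, coeff -1 -> 1
Conjugated coefficients: -2, -1, 1


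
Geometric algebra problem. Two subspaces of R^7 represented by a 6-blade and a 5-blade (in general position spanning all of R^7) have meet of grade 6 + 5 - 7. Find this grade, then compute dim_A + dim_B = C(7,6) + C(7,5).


Meet grade = grade(A) + grade(B) - n
= 6 + 5 - 7 = 4
C(7,6) = 7
C(7,5) = 21
dim_A + dim_B = 7 + 21 = 28


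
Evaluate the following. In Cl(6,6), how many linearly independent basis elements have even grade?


Even subalgebra dimension = 2^(n-1)
n = 6 + 6 = 12
2^(12 - 1) = 2^11 = 2048
Verification: sum of C(12,k) for even k = 1 + 66 + 495 + 924 + 495 + 66 + 1 = 2048
Result = 2048


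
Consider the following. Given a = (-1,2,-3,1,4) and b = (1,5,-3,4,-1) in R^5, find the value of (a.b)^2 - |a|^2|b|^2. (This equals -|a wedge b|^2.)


a . b = (-1)*1 + 2*5 + (-3)*(-3) + 1*4 + 4*(-1)
= -1 + 10 + 9 + 4 + (-4) = 18
|a|^2 = (-1)^2 + 2^2 + (-3)^2 + 1^2 + 4^2 = 31
|b|^2 = 1^2 + 5^2 + (-3)^2 + 4^2 + (-1)^2 = 52
(a.b)^2 = 18^2 = 324
|a|^2 * |b|^2 = 31 * 52 = 1612
Result = 324 - 1612 = -1288


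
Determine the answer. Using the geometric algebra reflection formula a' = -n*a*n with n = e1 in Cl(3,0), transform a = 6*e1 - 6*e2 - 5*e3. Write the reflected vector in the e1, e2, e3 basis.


Reflection formula: a' = -n*a*n, with n = e1 (unit vector, n^2 = 1).
For reflection through hyperplane perp to e1:
The component along e1 flips sign, others stay.
a = (6, -6, -5)
a' = (-6, -6, -5)
a' = -6*e1 - 6*e2 - 5*e3


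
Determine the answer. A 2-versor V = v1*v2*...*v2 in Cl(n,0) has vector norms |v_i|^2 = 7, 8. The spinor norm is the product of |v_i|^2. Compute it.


Spinor norm N(V) = |v1|^2 * |v2|^2 * ... * |v2|^2
= 7 * 8
Running product: 7, 56
N(V) = 56


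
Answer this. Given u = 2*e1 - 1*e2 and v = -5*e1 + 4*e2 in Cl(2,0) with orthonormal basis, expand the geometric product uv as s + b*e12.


Expand: (2*e1 - 1*e2)(-5*e1 + 4*e2)
= 2*(-5)*e1e1 + 2*4*e1e2 + (-1)*(-5)*e2e1 + (-1)*4*e2e2
Using e1^2 = e2^2 = 1, e2e1 = -e1e2:
Scalar part s = 2*(-5) + (-1)*4 = -10 + (-4) = -14
Bivector part b = 2*4 - (-1)*(-5) = 8 - 5 = 3
uv = -14 + 3*e12


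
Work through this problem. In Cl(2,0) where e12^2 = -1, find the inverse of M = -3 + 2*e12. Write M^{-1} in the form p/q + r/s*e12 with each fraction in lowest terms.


M = -3 + 2*e12, where e12^2 = -1.
Since M commutes with its reverse ~M = a - b*e12, M * ~M = a^2 - b^2*e12^2 = a^2 + b^2.
So M^{-1} = ~M / (a^2 + b^2) = (a - b*e12)/(a^2 + b^2).
a^2 + b^2 = 9 + 4 = 13
Scalar part = -3/13 = -3/13
Bivector coeff = -2/13 = -2/13
M^{-1} = -3/13 - 2/13*e12


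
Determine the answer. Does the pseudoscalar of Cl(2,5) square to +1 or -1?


The pseudoscalar I = e1...e_n (product of all n generators) of Cl(p,q) satisfies I^2 = (-1)^(q + n(n-1)/2).
p = 2, q = 5, n = p + q = 7
n(n-1)/2 = 7 * 6 / 2 = 21
Exponent = q + n(n-1)/2 = 5 + 21 = 26
I^2 = (-1)^26 = +1


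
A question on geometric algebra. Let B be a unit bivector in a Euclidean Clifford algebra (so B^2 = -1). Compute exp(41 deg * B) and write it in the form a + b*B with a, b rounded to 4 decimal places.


For a unit bivector B with B^2 = -1, the exponential series gives
e^(theta*B) = cos(theta) + sin(theta)*B (the GA analogue of Euler's formula).
theta = 41 degrees = 0.715585 rad
cos(41 deg) = 0.7547
sin(41 deg) = 0.6561
exp(theta*B) = 0.7547 + 0.6561*B
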